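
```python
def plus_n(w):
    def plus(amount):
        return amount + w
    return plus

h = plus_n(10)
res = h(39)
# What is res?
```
49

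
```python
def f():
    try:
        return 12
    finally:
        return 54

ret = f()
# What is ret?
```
54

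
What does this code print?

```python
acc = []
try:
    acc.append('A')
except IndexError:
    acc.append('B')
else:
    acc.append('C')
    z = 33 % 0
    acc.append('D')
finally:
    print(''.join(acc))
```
AC

Try succeeds, else appends 'C', ZeroDivisionError in else is uncaught, finally prints before exception propagates ('D' never appended)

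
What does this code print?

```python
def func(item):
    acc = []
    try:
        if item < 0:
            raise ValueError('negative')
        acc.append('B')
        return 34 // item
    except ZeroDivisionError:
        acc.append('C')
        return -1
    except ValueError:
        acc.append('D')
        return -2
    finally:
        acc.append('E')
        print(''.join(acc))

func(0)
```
BCE

item=0 causes ZeroDivisionError, caught, finally prints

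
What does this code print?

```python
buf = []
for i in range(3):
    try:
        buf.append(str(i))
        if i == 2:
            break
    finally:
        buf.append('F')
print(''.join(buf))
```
0F1F2F

finally runs even when breaking out of loop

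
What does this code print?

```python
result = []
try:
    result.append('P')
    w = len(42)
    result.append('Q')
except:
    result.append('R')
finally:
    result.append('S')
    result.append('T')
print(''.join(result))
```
PRST

Code before exception runs, then except, then all of finally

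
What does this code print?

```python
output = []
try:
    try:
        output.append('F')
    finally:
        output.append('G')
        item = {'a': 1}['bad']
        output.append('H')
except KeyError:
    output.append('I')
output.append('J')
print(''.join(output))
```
FGIJ

Exception in inner finally caught by outer except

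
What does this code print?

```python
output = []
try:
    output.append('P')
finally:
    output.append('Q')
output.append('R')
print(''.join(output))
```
PQR

try/finally without except, no exception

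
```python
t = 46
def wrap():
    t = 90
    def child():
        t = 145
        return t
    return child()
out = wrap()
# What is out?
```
145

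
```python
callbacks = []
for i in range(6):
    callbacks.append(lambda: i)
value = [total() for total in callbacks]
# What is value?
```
[5, 5, 5, 5, 5, 5]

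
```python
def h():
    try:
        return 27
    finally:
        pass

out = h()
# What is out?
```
27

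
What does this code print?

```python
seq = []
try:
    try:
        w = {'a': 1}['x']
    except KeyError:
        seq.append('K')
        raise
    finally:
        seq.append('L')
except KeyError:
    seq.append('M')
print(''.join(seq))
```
KLM

finally runs before re-raised exception propagates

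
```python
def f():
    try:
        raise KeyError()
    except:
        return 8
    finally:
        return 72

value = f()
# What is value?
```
72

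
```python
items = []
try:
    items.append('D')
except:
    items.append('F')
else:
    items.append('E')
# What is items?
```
['D', 'E']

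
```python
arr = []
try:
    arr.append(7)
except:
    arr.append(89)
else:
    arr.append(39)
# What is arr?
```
[7, 39]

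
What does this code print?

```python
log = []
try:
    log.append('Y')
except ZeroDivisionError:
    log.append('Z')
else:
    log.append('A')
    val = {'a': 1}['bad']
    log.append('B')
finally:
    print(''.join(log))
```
YA

Try succeeds, else appends 'A', KeyError in else is uncaught, finally prints before exception propagates ('B' never appended)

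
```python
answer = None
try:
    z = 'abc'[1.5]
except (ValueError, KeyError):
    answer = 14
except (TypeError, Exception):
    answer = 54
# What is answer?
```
54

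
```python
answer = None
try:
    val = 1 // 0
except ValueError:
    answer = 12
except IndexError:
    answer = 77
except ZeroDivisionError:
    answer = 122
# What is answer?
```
122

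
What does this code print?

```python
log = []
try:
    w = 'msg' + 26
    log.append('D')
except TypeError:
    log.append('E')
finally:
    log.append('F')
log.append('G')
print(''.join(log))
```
EFG

finally always runs, even after exception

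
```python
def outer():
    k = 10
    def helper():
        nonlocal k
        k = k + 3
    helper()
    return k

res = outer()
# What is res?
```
13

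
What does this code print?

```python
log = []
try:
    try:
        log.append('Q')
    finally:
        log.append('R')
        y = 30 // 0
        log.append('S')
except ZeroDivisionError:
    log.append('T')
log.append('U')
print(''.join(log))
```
QRTU

Exception in inner finally caught by outer except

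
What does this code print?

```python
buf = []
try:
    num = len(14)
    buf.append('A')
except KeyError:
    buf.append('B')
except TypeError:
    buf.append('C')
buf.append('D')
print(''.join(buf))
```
CD

TypeError is caught by its specific handler, not KeyError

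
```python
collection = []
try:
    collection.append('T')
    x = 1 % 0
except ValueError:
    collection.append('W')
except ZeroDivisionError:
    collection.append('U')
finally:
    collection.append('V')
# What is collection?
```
['T', 'U', 'V']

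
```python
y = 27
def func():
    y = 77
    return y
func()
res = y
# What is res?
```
27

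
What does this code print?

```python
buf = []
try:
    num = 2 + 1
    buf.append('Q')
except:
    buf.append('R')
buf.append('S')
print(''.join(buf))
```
QS

No exception, try block completes normally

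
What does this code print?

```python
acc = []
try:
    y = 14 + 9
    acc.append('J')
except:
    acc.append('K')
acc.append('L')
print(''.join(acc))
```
JL

No exception, try block completes normally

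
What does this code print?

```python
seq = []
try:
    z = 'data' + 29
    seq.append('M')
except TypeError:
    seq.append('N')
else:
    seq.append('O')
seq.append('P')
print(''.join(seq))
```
NP

else block skipped when exception is caught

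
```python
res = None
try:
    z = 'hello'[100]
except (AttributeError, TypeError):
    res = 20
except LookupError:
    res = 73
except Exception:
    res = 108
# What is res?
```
73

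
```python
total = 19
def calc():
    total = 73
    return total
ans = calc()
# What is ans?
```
73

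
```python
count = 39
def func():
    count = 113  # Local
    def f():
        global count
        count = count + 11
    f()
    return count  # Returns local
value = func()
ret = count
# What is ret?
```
50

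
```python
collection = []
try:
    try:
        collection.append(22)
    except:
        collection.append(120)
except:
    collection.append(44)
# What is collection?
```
[22]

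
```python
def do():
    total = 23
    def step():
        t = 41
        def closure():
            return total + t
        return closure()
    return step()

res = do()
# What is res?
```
64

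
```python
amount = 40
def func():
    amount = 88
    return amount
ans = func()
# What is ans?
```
88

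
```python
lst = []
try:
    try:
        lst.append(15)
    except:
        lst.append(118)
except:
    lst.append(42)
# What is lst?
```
[15]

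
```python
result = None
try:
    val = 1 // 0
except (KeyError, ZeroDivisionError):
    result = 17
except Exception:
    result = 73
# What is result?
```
17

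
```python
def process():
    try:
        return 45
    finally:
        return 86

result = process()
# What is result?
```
86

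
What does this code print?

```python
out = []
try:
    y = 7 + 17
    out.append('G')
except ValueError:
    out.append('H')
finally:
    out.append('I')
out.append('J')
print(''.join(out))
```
GIJ

finally runs after normal execution too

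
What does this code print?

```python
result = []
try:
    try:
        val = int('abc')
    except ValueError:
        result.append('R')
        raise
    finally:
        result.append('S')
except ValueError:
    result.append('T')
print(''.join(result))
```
RST

finally runs before re-raised exception propagates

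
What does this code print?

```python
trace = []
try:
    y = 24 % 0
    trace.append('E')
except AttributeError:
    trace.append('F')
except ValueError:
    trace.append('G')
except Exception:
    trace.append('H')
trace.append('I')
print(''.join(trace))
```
HI

ZeroDivisionError not specifically caught, falls to Exception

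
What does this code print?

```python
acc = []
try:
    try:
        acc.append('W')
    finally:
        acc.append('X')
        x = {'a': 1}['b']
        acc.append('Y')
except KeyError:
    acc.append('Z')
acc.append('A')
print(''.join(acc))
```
WXZA

Exception in inner finally caught by outer except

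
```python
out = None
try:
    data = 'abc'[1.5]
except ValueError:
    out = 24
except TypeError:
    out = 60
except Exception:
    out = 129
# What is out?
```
60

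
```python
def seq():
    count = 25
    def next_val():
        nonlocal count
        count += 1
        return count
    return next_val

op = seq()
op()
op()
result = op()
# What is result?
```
28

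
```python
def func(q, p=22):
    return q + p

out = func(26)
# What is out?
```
48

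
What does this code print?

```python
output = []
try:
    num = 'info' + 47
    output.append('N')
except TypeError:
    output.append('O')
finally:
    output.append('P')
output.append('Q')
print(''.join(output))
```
OPQ

finally always runs, even after exception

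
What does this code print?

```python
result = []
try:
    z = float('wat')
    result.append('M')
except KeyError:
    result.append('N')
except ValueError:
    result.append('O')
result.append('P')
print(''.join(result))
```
OP

ValueError is caught by its specific handler, not KeyError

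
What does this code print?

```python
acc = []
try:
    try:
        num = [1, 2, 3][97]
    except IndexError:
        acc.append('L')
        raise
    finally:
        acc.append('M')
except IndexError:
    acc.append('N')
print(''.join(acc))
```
LMN

finally runs before re-raised exception propagates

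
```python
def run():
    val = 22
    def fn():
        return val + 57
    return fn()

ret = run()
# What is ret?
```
79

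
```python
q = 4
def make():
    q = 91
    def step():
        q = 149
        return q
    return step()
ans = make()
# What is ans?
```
149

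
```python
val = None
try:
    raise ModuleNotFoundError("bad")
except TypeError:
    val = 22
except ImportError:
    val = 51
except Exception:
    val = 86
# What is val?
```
51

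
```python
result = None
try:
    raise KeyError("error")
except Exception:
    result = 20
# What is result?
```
20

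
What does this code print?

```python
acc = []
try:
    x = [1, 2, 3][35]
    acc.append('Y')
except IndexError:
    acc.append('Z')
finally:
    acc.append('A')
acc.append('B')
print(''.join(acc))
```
ZAB

finally always runs, even after exception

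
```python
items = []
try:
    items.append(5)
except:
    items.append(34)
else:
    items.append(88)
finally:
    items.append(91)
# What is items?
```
[5, 88, 91]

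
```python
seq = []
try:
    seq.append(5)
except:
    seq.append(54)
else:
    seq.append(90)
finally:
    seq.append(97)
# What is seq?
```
[5, 90, 97]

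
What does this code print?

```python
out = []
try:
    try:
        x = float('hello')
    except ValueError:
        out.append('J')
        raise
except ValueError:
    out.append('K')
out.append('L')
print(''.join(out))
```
JKL

raise without argument re-raises current exception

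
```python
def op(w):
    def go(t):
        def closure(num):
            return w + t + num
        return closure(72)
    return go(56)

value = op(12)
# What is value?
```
140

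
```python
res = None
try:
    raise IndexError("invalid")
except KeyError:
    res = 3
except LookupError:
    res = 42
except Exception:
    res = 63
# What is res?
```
42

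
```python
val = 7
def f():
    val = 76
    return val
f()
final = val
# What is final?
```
7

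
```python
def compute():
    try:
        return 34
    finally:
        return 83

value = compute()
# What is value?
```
83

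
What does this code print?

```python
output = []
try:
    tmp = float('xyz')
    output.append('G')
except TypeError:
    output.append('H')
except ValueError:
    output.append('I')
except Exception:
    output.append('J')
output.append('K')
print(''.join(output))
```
IK

ValueError matches before generic Exception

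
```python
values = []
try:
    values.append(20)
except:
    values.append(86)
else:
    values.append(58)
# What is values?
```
[20, 58]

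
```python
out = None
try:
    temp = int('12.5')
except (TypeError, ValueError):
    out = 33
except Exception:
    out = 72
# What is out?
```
33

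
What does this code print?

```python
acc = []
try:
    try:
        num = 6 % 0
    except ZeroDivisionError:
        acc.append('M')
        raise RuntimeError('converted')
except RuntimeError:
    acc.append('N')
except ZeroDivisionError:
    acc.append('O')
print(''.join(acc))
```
MN

New RuntimeError raised, caught by outer RuntimeError handler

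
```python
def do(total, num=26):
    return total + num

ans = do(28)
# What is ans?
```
54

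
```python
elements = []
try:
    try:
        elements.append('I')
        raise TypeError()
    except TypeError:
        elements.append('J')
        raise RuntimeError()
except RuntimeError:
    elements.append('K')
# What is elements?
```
['I', 'J', 'K']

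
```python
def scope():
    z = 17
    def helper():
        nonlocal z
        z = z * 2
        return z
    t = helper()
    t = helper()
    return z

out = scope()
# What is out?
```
68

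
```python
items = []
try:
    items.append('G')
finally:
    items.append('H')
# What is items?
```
['G', 'H']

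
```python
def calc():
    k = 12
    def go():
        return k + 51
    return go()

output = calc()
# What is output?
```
63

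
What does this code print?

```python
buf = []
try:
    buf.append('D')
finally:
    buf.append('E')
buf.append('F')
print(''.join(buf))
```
DEF

try/finally without except, no exception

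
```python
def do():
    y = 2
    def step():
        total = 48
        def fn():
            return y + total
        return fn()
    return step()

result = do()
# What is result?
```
50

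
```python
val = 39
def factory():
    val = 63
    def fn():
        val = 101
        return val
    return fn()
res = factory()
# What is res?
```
101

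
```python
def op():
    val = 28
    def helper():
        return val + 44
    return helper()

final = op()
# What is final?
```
72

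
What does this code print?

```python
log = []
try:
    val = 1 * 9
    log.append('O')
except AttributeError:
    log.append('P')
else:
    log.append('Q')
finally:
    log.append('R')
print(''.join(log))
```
OQR

else runs before finally when no exception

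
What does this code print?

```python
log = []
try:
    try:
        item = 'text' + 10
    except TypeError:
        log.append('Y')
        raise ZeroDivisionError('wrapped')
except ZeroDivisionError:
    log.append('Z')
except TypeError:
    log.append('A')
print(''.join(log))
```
YZ

New ZeroDivisionError raised, caught by outer ZeroDivisionError handler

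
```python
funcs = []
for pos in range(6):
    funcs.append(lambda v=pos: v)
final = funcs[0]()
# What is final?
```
0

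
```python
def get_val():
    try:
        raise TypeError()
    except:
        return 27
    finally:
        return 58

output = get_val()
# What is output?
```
58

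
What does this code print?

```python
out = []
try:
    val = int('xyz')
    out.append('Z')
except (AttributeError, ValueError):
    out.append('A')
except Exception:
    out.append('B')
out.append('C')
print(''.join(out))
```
AC

ValueError matches tuple containing it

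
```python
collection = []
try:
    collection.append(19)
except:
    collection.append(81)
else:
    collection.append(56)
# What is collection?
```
[19, 56]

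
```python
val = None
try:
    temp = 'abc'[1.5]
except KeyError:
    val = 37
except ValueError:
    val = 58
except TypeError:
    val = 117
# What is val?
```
117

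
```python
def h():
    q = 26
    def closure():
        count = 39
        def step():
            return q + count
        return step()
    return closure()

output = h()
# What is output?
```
65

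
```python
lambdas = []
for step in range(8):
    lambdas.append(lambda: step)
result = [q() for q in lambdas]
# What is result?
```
[7, 7, 7, 7, 7, 7, 7, 7]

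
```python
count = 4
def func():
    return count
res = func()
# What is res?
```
4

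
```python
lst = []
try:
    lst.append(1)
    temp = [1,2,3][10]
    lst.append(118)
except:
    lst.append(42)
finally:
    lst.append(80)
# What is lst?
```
[1, 42, 80]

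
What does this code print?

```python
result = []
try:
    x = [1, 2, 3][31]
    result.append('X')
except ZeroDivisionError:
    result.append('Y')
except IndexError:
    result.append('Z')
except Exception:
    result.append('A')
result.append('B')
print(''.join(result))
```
ZB

IndexError matches before generic Exception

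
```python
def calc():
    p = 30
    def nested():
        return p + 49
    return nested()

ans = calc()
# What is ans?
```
79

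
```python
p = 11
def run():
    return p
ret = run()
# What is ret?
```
11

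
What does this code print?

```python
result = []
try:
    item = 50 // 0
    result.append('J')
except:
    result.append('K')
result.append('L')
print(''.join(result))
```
KL

Exception raised in try, caught by bare except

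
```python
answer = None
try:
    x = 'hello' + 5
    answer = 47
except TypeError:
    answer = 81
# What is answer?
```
81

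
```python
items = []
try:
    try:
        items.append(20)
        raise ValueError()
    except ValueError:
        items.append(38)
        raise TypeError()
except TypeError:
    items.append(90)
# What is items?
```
[20, 38, 90]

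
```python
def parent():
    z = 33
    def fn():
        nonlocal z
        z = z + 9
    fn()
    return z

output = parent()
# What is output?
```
42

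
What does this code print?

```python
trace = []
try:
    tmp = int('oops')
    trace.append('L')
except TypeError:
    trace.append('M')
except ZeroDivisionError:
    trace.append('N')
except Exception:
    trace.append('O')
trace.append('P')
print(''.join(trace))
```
OP

ValueError not specifically caught, falls to Exception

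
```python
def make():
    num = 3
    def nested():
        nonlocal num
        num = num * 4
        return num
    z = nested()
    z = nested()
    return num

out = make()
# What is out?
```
48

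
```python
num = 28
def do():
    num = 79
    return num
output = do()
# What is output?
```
79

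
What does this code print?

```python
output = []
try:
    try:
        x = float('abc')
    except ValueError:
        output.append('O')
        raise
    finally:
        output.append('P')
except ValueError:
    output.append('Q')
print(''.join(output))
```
OPQ

finally runs before re-raised exception propagates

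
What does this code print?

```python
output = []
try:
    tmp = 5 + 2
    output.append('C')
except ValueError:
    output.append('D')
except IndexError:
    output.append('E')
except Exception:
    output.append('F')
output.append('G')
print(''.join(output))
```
CG

No exception, try block completes normally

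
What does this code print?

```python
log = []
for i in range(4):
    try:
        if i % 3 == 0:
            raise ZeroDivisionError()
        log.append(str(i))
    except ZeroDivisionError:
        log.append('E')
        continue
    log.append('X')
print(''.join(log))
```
E1X2XE

continue in except skips rest of loop body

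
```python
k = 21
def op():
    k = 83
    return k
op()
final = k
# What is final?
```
21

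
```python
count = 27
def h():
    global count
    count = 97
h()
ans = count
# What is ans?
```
97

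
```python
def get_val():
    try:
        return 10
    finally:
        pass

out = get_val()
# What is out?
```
10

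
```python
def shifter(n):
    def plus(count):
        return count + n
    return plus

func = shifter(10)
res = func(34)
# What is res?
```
44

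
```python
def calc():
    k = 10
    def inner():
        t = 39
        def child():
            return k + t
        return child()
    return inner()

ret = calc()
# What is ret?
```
49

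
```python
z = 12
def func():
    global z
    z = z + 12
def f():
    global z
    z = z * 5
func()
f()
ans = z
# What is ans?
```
120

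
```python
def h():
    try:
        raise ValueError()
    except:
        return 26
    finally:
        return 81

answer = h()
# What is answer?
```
81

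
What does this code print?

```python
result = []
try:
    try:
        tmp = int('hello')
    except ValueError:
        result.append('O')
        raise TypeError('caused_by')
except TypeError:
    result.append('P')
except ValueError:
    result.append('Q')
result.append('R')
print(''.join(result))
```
OPR

TypeError raised and caught, original ValueError not re-raised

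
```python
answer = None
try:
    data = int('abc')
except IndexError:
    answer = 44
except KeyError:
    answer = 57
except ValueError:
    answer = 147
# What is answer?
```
147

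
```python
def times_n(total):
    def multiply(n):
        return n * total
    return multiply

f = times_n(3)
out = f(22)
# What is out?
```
66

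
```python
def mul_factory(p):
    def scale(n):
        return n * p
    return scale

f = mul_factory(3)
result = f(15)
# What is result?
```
45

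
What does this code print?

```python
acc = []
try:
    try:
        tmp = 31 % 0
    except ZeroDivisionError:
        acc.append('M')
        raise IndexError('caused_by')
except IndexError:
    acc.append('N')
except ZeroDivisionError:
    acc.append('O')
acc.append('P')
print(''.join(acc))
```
MNP

IndexError raised and caught, original ZeroDivisionError not re-raised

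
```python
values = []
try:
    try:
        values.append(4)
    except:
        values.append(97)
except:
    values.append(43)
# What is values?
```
[4]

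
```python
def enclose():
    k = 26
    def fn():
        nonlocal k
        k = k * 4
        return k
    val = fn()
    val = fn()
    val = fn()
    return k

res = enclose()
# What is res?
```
1664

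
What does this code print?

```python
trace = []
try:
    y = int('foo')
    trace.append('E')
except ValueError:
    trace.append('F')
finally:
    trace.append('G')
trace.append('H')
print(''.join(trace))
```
FGH

finally always runs, even after exception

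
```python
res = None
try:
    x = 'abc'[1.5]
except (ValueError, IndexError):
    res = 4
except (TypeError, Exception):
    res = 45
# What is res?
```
45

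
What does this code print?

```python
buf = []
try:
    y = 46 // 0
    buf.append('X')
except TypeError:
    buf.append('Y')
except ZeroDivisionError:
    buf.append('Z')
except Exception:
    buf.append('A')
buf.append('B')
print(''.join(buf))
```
ZB

ZeroDivisionError matches before generic Exception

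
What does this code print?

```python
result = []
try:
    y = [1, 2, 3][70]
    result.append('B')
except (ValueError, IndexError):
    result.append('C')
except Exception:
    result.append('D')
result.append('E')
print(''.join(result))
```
CE

IndexError matches tuple containing it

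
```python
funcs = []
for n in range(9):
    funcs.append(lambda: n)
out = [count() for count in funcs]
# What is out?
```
[8, 8, 8, 8, 8, 8, 8, 8, 8]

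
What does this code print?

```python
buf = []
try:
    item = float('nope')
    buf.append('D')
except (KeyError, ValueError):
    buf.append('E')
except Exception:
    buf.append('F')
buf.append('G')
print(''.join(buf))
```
EG

ValueError matches tuple containing it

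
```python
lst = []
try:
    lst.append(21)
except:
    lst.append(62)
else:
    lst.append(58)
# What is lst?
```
[21, 58]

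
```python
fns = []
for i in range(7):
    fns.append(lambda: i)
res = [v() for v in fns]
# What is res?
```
[6, 6, 6, 6, 6, 6, 6]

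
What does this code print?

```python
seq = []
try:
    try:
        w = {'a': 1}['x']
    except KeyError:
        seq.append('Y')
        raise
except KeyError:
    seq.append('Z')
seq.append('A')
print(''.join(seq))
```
YZA

raise without argument re-raises current exception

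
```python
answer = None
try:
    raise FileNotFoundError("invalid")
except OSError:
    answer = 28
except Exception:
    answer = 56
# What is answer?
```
28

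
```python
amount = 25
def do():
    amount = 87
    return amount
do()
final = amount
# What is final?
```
25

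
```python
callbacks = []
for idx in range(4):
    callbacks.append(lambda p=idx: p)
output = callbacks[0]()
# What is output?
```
0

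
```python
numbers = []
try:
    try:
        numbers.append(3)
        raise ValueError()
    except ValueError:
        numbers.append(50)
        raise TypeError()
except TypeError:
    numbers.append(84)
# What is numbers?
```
[3, 50, 84]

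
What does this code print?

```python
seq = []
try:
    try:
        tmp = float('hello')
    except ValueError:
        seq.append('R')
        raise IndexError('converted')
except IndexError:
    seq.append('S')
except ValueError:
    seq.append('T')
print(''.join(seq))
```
RS

New IndexError raised, caught by outer IndexError handler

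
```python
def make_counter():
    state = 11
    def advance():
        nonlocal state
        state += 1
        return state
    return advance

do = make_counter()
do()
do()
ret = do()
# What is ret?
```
14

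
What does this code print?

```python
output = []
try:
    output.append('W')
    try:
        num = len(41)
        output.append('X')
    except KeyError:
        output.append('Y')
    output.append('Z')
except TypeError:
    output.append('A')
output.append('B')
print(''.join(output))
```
WAB

Inner handler doesn't match, propagates to outer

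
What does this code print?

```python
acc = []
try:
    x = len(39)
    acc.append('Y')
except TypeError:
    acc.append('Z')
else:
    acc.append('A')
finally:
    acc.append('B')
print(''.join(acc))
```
ZB

Exception: except runs, else skipped, finally runs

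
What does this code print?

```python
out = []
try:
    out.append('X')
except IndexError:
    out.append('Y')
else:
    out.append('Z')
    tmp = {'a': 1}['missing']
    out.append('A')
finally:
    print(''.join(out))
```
XZ

Try succeeds, else appends 'Z', KeyError in else is uncaught, finally prints before exception propagates ('A' never appended)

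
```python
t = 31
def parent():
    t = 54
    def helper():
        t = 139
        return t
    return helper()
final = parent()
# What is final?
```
139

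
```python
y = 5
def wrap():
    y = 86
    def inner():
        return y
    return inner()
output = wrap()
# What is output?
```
86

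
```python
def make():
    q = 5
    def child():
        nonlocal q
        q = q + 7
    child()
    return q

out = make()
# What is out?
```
12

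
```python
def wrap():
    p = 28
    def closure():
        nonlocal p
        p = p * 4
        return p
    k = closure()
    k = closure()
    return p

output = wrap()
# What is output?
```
448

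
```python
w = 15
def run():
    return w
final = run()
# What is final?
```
15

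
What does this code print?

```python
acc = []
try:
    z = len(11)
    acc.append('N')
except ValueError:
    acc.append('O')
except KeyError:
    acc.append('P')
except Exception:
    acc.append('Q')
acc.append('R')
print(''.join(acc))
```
QR

TypeError not specifically caught, falls to Exception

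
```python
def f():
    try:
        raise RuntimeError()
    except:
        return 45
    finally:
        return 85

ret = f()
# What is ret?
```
85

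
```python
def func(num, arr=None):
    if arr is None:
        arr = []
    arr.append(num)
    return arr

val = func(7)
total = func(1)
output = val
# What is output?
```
[7]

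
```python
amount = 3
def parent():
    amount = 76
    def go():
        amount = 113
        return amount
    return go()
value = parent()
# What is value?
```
113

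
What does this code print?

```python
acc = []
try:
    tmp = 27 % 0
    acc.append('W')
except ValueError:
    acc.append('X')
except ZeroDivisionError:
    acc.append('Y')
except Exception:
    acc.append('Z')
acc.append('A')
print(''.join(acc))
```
YA

ZeroDivisionError matches before generic Exception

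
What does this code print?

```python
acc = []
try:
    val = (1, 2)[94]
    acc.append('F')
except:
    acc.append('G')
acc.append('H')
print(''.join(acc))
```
GH

Exception raised in try, caught by bare except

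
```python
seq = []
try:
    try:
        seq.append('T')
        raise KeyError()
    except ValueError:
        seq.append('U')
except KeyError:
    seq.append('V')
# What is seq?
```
['T', 'V']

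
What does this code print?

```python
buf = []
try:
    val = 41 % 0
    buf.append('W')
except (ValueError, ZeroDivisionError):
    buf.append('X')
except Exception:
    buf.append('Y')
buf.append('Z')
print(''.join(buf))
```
XZ

ZeroDivisionError matches tuple containing it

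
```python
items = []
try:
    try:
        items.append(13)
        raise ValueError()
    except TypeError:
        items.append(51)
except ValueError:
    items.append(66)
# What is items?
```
[13, 66]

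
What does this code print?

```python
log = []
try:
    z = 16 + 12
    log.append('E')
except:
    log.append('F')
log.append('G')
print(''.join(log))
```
EG

No exception, try block completes normally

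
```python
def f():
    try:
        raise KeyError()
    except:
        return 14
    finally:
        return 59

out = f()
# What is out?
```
59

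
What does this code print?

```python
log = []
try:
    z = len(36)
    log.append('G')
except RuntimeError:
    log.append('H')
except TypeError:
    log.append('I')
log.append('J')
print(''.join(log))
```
IJ

TypeError is caught by its specific handler, not RuntimeError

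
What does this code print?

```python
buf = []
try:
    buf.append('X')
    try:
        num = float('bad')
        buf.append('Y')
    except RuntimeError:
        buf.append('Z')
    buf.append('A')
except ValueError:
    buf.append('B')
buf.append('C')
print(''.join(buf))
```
XBC

Inner handler doesn't match, propagates to outer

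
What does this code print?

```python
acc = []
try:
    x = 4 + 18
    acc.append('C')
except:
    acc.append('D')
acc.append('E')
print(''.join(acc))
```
CE

No exception, try block completes normally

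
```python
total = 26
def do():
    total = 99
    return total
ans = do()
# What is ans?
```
99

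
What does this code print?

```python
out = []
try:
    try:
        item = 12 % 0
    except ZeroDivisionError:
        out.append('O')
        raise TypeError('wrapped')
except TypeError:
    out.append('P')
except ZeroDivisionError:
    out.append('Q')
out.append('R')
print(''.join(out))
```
OPR

TypeError raised and caught, original ZeroDivisionError not re-raised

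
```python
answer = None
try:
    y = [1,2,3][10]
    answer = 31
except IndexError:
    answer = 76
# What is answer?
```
76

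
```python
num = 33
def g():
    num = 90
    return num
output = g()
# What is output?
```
90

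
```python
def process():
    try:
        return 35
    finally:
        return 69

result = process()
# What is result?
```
69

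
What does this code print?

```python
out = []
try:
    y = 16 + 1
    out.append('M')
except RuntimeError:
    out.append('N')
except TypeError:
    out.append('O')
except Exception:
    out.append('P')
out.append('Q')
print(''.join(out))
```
MQ

No exception, try block completes normally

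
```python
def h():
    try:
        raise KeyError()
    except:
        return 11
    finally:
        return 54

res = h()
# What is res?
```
54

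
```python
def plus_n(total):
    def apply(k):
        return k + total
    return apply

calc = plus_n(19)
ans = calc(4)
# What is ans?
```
23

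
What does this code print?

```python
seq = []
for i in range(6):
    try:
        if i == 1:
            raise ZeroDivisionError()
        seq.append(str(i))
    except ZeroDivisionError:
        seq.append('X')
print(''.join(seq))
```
0X2345

Exception on i=1 caught, loop continues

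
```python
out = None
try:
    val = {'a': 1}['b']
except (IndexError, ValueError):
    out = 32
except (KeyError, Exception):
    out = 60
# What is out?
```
60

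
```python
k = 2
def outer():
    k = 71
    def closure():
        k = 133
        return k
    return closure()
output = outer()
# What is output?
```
133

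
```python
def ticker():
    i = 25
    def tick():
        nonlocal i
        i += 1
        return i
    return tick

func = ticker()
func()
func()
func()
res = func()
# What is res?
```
29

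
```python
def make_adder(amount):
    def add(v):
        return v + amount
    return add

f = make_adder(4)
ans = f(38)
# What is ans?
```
42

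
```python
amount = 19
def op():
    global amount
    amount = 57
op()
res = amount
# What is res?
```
57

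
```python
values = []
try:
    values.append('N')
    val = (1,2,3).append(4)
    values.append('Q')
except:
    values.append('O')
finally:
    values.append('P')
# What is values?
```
['N', 'O', 'P']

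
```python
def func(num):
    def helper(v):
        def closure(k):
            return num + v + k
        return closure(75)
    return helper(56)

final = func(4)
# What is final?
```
135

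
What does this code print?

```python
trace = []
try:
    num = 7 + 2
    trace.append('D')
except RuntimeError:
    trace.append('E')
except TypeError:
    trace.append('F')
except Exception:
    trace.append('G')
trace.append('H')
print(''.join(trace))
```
DH

No exception, try block completes normally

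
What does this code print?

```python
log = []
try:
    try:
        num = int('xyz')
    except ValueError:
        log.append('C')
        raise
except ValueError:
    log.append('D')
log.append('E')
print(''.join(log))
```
CDE

raise without argument re-raises current exception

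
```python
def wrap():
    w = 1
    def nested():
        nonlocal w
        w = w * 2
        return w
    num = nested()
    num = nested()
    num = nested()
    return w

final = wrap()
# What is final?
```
8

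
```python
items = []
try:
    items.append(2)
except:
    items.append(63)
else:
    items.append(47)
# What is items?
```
[2, 47]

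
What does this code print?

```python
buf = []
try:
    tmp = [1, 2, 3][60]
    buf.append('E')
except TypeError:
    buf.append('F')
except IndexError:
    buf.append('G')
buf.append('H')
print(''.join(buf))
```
GH

IndexError is caught by its specific handler, not TypeError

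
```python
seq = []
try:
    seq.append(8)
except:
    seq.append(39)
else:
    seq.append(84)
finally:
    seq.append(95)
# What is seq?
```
[8, 84, 95]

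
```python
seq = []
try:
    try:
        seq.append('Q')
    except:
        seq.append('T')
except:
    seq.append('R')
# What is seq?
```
['Q']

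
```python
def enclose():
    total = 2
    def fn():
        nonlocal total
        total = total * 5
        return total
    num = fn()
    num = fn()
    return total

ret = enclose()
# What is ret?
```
50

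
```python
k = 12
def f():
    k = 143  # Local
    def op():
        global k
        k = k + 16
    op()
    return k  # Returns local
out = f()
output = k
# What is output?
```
28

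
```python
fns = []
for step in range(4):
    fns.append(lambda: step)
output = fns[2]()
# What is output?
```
3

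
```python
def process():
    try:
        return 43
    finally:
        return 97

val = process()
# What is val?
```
97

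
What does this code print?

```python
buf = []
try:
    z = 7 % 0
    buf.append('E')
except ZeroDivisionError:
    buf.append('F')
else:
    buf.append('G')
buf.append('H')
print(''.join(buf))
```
FH

else block skipped when exception is caught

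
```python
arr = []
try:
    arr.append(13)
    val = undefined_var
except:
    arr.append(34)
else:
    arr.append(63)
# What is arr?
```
[13, 34]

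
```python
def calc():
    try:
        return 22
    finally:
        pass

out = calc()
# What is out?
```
22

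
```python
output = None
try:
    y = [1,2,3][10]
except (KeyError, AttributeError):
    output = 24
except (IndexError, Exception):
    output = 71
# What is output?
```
71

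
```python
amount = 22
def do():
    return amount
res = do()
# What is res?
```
22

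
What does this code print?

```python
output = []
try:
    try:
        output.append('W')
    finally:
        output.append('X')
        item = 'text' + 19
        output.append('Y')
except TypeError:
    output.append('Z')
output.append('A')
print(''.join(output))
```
WXZA

Exception in inner finally caught by outer except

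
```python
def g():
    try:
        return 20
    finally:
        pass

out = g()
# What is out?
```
20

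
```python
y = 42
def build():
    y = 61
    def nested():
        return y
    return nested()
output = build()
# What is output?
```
61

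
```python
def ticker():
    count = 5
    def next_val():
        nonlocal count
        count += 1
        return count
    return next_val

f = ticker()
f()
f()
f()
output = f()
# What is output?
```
9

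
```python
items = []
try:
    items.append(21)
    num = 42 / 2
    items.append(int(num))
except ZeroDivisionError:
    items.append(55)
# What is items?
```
[21, 21]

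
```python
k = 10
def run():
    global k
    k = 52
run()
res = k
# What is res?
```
52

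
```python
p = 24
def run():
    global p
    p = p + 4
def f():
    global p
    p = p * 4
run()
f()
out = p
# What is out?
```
112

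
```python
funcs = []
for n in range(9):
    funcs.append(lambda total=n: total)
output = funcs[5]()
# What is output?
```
5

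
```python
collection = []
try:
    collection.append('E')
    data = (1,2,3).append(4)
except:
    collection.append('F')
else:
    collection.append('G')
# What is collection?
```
['E', 'F']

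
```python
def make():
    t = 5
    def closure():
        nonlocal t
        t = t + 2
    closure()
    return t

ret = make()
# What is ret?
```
7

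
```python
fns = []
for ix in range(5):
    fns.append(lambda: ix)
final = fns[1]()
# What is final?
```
4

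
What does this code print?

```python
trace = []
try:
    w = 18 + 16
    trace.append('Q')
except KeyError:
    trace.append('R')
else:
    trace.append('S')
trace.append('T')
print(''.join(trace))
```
QST

else block runs when no exception occurs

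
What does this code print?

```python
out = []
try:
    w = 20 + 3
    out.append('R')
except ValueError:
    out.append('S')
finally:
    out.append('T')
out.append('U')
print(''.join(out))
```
RTU

finally runs after normal execution too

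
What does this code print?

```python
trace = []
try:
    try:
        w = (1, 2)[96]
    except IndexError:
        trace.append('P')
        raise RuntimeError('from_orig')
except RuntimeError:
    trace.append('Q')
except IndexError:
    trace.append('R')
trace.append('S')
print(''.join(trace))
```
PQS

RuntimeError raised and caught, original IndexError not re-raised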